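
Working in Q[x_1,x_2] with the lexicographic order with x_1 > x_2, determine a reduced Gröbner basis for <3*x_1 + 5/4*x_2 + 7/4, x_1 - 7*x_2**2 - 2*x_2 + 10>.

G = {x_1 + 5/12*x_2 + 7/12, x_2**2 + 29/84*x_2 - 113/84}

Buchberger's algorithm terminates because the ascending chain of leading-term ideals stabilizes.

f_1 = 3*x_1 + 5/4*x_2 + 7/4, LT = x_1.
f_2 = x_1 - 7*x_2**2 - 2*x_2 + 10, LT = x_1.

S(f_1,f_2): lcm = x_1. S = 7*x_2**2 + 29/12*x_2 - 113/12.
  leading term x_2**2: no divisor's leading term divides it; move 7*x_2**2 to the remainder.
  leading term x_2: no divisor's leading term divides it; move 29/12*x_2 to the remainder.
  leading term 1: no divisor's leading term divides it; move -113/12 to the remainder.
  remainder 7*x_2**2 + 29/12*x_2 - 113/12 ≠ 0; add g_3 = 7*x_2**2 + 29/12*x_2 - 113/12 to the basis.

S(f_1,g_3): leading monomials are coprime, so the S-polynomial reduces to 0 (Buchberger's first criterion).
S(f_2,g_3): leading monomials are coprime, so the S-polynomial reduces to 0 (Buchberger's first criterion).
Every S-polynomial of the final basis reduces to 0, so we have a Gröbner basis.
Inter-reduce: drop elements whose leading term is divisible by another's, tail-reduce, and make monic.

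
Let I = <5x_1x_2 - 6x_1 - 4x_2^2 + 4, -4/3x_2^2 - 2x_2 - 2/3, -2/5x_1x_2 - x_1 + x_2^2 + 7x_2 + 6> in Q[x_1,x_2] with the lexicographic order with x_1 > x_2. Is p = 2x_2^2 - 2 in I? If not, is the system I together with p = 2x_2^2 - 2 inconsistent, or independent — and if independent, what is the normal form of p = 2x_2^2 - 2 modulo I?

First compute the reduced Gröbner basis of I by Buchberger's algorithm.
f_1 = 5x_1x_2 - 6x_1 - 4x_2^2 + 4, LT = x_1x_2.
f_2 = -4/3x_2^2 - 2x_2 - 2/3, LT = x_2^2.
f_3 = -2/5x_1x_2 - x_1 + x_2^2 + 7x_2 + 6, LT = x_1x_2.

S(f_1,f_2): lcm = x_1x_2^2. S = -27/10x_1x_2 - 1/2x_1 - 4/5x_2^3 + 4/5x_2.
  leading term x_1x_2: subtract (-27/50)·f_1 from -27/10x_1x_2 - 1/2x_1 - 4/5x_2^3 + 4/5x_2 → -187/50x_1 - 4/5x_2^3 - 54/25x_2^2 + 4/5x_2 + 54/25
  leading term x_1: no divisor's leading term divides it; move -187/50x_1 to the remainder.
  leading term x_2^3: subtract (3/5x_2)·f_2 from -4/5x_2^3 - 54/25x_2^2 + 4/5x_2 + 54/25 → -24/25x_2^2 + 6/5x_2 + 54/25
  leading term x_2^2: subtract (18/25)·f_2 from -24/25x_2^2 + 6/5x_2 + 54/25 → 66/25x_2 + 66/25
  leading term x_2: no divisor's leading term divides it; move 66/25x_2 to the remainder.
  leading term 1: no divisor's leading term divides it; move 66/25 to the remainder.
  remainder -187/50x_1 + 66/25x_2 + 66/25 ≠ 0; add h_4 = -187/50x_1 + 66/25x_2 + 66/25 to the basis.

S(f_1,f_3): lcm = x_1x_2. S = -37/10x_1 + 17/10x_2^2 + 35/2x_2 + 79/5.
  leading term x_1: subtract (185/187)·h_4 from -37/10x_1 + 17/10x_2^2 + 35/2x_2 + 79/5 → 17/10x_2^2 + 2531/170x_2 + 1121/85
  leading term x_2^2: subtract (-51/40)·f_2 from 17/10x_2^2 + 2531/170x_2 + 1121/85 → 839/68x_2 + 839/68
  leading term x_2: no divisor's leading term divides it; move 839/68x_2 to the remainder.
  leading term 1: no divisor's leading term divides it; move 839/68 to the remainder.
  remainder 839/68x_2 + 839/68 ≠ 0; add h_5 = 839/68x_2 + 839/68 to the basis.

The other S-polynomials (S(f_2,f_3), S(f_1,h_4), S(f_2,h_4), S(f_3,h_4), S(f_1,h_5), S(f_2,h_5), S(f_3,h_5), S(h_4,h_5)) all reduce to 0 modulo the current basis, so we have a Gröbner basis.
Inter-reduce: drop elements whose leading term is divisible by another's, tail-reduce, and make monic.
Reduced Gröbner basis: {x_1, x_2 + 1}.
Label its elements g_1 = x_1, g_2 = x_2 + 1.

Reduce p = 2x_2^2 - 2 modulo G:
  leading term x_2^2: subtract (2x_2)·g_2 from 2x_2^2 - 2 → -2x_2 - 2
  leading term x_2: subtract (-2)·g_2 from -2x_2 - 2 → 0
  normal form = 0.
Since the normal form is 0, p ∈ I.

2x_2^2 - 2 lies in I (it reduces to 0).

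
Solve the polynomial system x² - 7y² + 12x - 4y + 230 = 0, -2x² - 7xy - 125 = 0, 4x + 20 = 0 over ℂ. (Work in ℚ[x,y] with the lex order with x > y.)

Compute a lex Gröbner basis by Buchberger's algorithm.
f_1 = x² + 12x - 7y² - 4y + 230, LT = x².
f_2 = -2x² - 7xy - 125, LT = x².
f_3 = 4x + 20, LT = x.

S(f_1,f_2): lcm = x². S = -7/2xy + 12x - 7y² - 4y + 335/2.
  leading term xy: subtract (-⅞y)·f_3 from -7/2xy + 12x - 7y² - 4y + 335/2 → 12x - 7y² + 27/2y + 335/2
  leading term x: subtract (3)·f_3 from 12x - 7y² + 27/2y + 335/2 → -7y² + 27/2y + 215/2
  leading term y²: no divisor's leading term divides it; move -7y² to the remainder.
  leading term y: no divisor's leading term divides it; move 27/2y to the remainder.
  leading term 1: no divisor's leading term divides it; move 215/2 to the remainder.
  remainder -7y² + 27/2y + 215/2 ≠ 0; add h_4 = -7y² + 27/2y + 215/2 to the basis.

S(f_1,f_3): lcm = x². S = 7x - 7y² - 4y + 230.
  leading term x: subtract (7/4)·f_3 from 7x - 7y² - 4y + 230 → -7y² - 4y + 195
  leading term y²: subtract (1)·h_4 from -7y² - 4y + 195 → -35/2y + 175/2
  leading term y: no divisor's leading term divides it; move -35/2y to the remainder.
  leading term 1: no divisor's leading term divides it; move 175/2 to the remainder.
  remainder -35/2y + 175/2 ≠ 0; add h_5 = -35/2y + 175/2 to the basis.

The other S-polynomials (S(f_2,f_3), S(f_1,h_4), S(f_2,h_4), S(f_3,h_4), S(f_1,h_5), S(f_2,h_5), S(f_3,h_5), S(h_4,h_5)) all reduce to 0 modulo the current basis, so we have a Gröbner basis.
Inter-reduce: drop elements whose leading term is divisible by another's, tail-reduce, and make monic.
Reduced Gröbner basis: {x + 5, y - 5}.

A lex Gröbner basis eliminates variables successively. Here y - 5 depends only on y, with roots {5}; lifting each root through the earlier basis elements recovers the full solutions.
  y = 5: the earlier basis element becomes x + 5 = 0, giving x = -5 — point (-5, 5).
Each listed point satisfies every original equation (direct substitution).

{(-5, 5)}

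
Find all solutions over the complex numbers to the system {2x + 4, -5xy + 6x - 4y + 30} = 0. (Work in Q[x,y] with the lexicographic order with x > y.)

{(-2, -3)}

Compute a lex Gröbner basis by Buchberger's algorithm.
f_1 = 2x + 4, LT = x.
f_2 = -5xy + 6x - 4y + 30, LT = xy.

S(f_1,f_2): lcm = xy. S = 6/5x + 6/5y + 6.
  leading term x: subtract (3/5)·f_1 from 6/5x + 6/5y + 6 → 6/5y + 18/5
  leading term y: no divisor's leading term divides it; move 6/5y to the remainder.
  leading term 1: no divisor's leading term divides it; move 18/5 to the remainder.
  remainder 6/5y + 18/5 ≠ 0; add h_3 = 6/5y + 18/5 to the basis.

S(f_1,h_3): leading monomials are coprime, so the S-polynomial reduces to 0 (Buchberger's first criterion).
S(f_2,h_3): lcm = xy. S = -21/5x + 4/5y - 6.
  leading term x: subtract (-21/10)·f_1 from -21/5x + 4/5y - 6 → 4/5y + 12/5
  leading term y: subtract (2/3)·h_3 from 4/5y + 12/5 → 0
  remainder 0.

Every S-polynomial of the final basis reduces to 0, so we have a Gröbner basis.
Inter-reduce: drop elements whose leading term is divisible by another's, tail-reduce, and make monic.
Reduced Gröbner basis: {x + 2, y + 3}.

Since the basis is lex-ordered, y + 3 is univariate in y. Its roots are {-3}. Back-substituting each root into the other basis elements fixes the other coordinates.
  y = -3: the earlier basis element becomes x + 2 = 0, giving x = -2 — point (-2, -3).
Substituting each solution back into the original system confirms all equations vanish.
Zero-dimensionality of the ideal guarantees finitely many solutions over ℂ.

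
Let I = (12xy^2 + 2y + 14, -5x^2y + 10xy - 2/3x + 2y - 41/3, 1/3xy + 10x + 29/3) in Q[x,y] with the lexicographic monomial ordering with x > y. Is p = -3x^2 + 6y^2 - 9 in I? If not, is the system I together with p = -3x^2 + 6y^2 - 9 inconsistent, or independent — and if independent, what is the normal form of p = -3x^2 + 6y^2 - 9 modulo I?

First compute the reduced Gröbner basis of I by Buchberger's algorithm.
f_1 = 12xy^2 + 2y + 14, LT = xy^2.
f_2 = -5x^2y + 10xy - 2/3x + 2y - 41/3, LT = x^2y.
f_3 = 1/3xy + 10x + 29/3, LT = xy.

S(f_1,f_2): lcm = x^2y^2. S = 2xy^2 + 1/30xy + 7/6x + 2/5y^2 - 41/15y.
  leading term xy^2: subtract (1/6)·f_1 from 2xy^2 + 1/30xy + 7/6x + 2/5y^2 - 41/15y → 1/30xy + 7/6x + 2/5y^2 - 46/15y - 7/3
  leading term xy: subtract (1/10)·f_3 from 1/30xy + 7/6x + 2/5y^2 - 46/15y - 7/3 → 1/6x + 2/5y^2 - 46/15y - 33/10
  leading term x: no divisor's leading term divides it; move 1/6x to the remainder.
  leading term y^2: no divisor's leading term divides it; move 2/5y^2 to the remainder.
  leading term y: no divisor's leading term divides it; move -46/15y to the remainder.
  leading term 1: no divisor's leading term divides it; move -33/10 to the remainder.
  remainder 1/6x + 2/5y^2 - 46/15y - 33/10 ≠ 0; add h_4 = 1/6x + 2/5y^2 - 46/15y - 33/10 to the basis.

S(f_1,f_3): lcm = xy^2. S = -30xy - 173/6y + 7/6.
  leading term xy: subtract (-90)·f_3 from -30xy - 173/6y + 7/6 → 900x - 173/6y + 5227/6
  leading term x: subtract (5400)·h_4 from 900x - 173/6y + 5227/6 → -2160y^2 + 99187/6y + 112147/6
  leading term y^2: no divisor's leading term divides it; move -2160y^2 to the remainder.
  leading term y: no divisor's leading term divides it; move 99187/6y to the remainder.
  leading term 1: no divisor's leading term divides it; move 112147/6 to the remainder.
  remainder -2160y^2 + 99187/6y + 112147/6 ≠ 0; add h_5 = -2160y^2 + 99187/6y + 112147/6 to the basis.

S(f_2,f_3): lcm = x^2y. S = -30x^2 - 2xy - 433/15x - 2/5y + 41/15.
  leading term x^2: subtract (-180x)·h_4 from -30x^2 - 2xy - 433/15x - 2/5y + 41/15 → 72xy^2 - 554xy - 9343/15x - 2/5y + 41/15
  leading term xy^2: subtract (6)·f_1 from 72xy^2 - 554xy - 9343/15x - 2/5y + 41/15 → -554xy - 9343/15x - 62/5y - 1219/15
  leading term xy: subtract (-1662)·f_3 from -554xy - 9343/15x - 62/5y - 1219/15 → 239957/15x - 62/5y + 239771/15
  leading term x: subtract (479914/5)·h_4 from 239957/15x - 62/5y + 239771/15 → -959828/25y^2 + 22075114/75y + 24954598/75
  leading term y^2: subtract (239957/13500)·h_5 from -959828/25y^2 + 22075114/75y + 24954598/75 → 40508161/81000y + 40508161/81000
  leading term y: no divisor's leading term divides it; move 40508161/81000y to the remainder.
  leading term 1: no divisor's leading term divides it; move 40508161/81000 to the remainder.
  remainder 40508161/81000y + 40508161/81000 ≠ 0; add h_6 = 40508161/81000y + 40508161/81000 to the basis.

The other S-polynomials (S(f_1,h_4), S(f_2,h_4), S(f_3,h_4), S(f_1,h_5), S(f_2,h_5), S(f_3,h_5), S(h_4,h_5), S(f_1,h_6), S(f_2,h_6), S(f_3,h_6), S(h_4,h_6), S(h_5,h_6)) all reduce to 0 modulo the current basis, so we have a Gröbner basis.
Inter-reduce: drop elements whose leading term is divisible by another's, tail-reduce, and make monic.
Reduced Gröbner basis: {x + 1, y + 1}.
Label its elements g_1 = x + 1, g_2 = y + 1.

Reduce p = -3x^2 + 6y^2 - 9 modulo G:
  leading term x^2: subtract (-3x)·g_1 from -3x^2 + 6y^2 - 9 → 3x + 6y^2 - 9
  leading term x: subtract (3)·g_1 from 3x + 6y^2 - 9 → 6y^2 - 12
  leading term y^2: subtract (6y)·g_2 from 6y^2 - 12 → -6y - 12
  leading term y: subtract (-6)·g_2 from -6y - 12 → -6
  leading term 1: no divisor's leading term divides it; move -6 to the remainder.
  normal form = -6.
The normal form is nonzero, so p ∉ I. Since p minus its normal form lies in I, I + (p) = I + (r) where r = -6; decide whether this ideal is the whole ring.
Here r = -6 is a nonzero constant, hence a unit: 1 ∈ I + (p), the Gröbner basis of I + (p) is {1}, and the enlarged system has no common solution — adjoining p is inconsistent.

Ideal membership is decidable via reduction modulo a Gröbner basis.

Adjoining -3x^2 + 6y^2 - 9 makes the ideal the whole ring: the system is inconsistent.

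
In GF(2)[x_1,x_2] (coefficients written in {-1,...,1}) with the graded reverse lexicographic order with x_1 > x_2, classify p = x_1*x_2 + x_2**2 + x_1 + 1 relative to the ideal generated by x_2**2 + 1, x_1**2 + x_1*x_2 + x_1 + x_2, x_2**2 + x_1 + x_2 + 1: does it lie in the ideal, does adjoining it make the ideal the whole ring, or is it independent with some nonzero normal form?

First compute the reduced Gröbner basis of I by Buchberger's algorithm.
f_1 = x_2**2 + 1, LT = x_2**2.
f_2 = x_1**2 + x_1*x_2 + x_1 + x_2, LT = x_1**2.
f_3 = x_2**2 + x_1 + x_2 + 1, LT = x_2**2.

S(f_1,f_3): lcm = x_2**2. S = x_1 + x_2.
  reduce S modulo (f_1, f_2, f_3):
  remainder x_1 + x_2 ≠ 0; add h_4 = x_1 + x_2 to the basis.

The other S-polynomials (S(f_1,f_2), S(f_2,f_3), S(f_1,h_4), S(f_2,h_4), S(f_3,h_4)) all reduce to 0 modulo the current basis, so we have a Gröbner basis.
Inter-reduce: drop elements whose leading term is divisible by another's, tail-reduce, and make monic.
Reduced Gröbner basis: {x_2**2 + 1, x_1 + x_2}.
Label its elements g_1 = x_2**2 + 1, g_2 = x_1 + x_2.

Reduce p = x_1*x_2 + x_2**2 + x_1 + 1 modulo G:
  leading term x_1*x_2: subtract (x_2)·g_2 from x_1*x_2 + x_2**2 + x_1 + 1 → x_1 + 1
  leading term x_1: subtract (1)·g_2 from x_1 + 1 → x_2 + 1
  leading term x_2: no divisor's leading term divides it; move x_2 to the remainder.
  leading term 1: no divisor's leading term divides it; move 1 to the remainder.
  normal form = x_2 + 1.
The normal form is nonzero, so p ∉ I. Since p minus its normal form lies in I, I + (p) = I + (r) where r = x_2 + 1; decide whether this ideal is the whole ring.
Run Buchberger on G together with r (pairs among the g_i already reduce to 0 since G is a Gröbner basis):
g_1 = x_2**2 + 1, LT = x_2**2.
g_2 = x_1 + x_2, LT = x_1.
r = x_2 + 1, LT = x_2.

The S-polynomials (S(g_1,g_2), S(g_1,r), S(g_2,r)) all reduce to 0 modulo the current basis, so we have a Gröbner basis.
Inter-reduce: drop elements whose leading term is divisible by another's, tail-reduce, and make monic.
Reduced Gröbner basis: {x_1 + 1, x_2 + 1}.
The reduced Gröbner basis of I + (p) is {x_1 + 1, x_2 + 1} ≠ {1}, a proper ideal, so the enlarged system stays consistent: p is independent of I, with normal form x_2 + 1.

Ideal membership is decidable via reduction modulo a Gröbner basis.

x_1*x_2 + x_2**2 + x_1 + 1 is independent of I; its normal form modulo I is x_2 + 1.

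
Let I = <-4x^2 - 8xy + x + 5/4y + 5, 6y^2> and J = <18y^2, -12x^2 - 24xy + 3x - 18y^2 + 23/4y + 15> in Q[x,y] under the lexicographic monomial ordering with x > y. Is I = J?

No, the ideals differ.

For a fixed monomial order, each ideal has a unique reduced Gröbner basis; comparing bases decides equality.
Buchberger on the first generating set:
f_1 = -4x^2 - 8xy + x + 5/4y + 5, LT = x^2.
f_2 = 6y^2, LT = y^2.

S(f_1,f_2): leading monomials are coprime, so the S-polynomial reduces to 0 (Buchberger's first criterion).
Every S-polynomial of the final basis reduces to 0, so we have a Gröbner basis.
Inter-reduce: drop elements whose leading term is divisible by another's, tail-reduce, and make monic.
Reduced Gröbner basis: {x^2 + 2xy - 1/4x - 5/16y - 5/4, y^2}.

Buchberger on the second generating set:
h_1 = 18y^2, LT = y^2.
h_2 = -12x^2 - 24xy + 3x - 18y^2 + 23/4y + 15, LT = x^2.

S(h_1,h_2): leading monomials are coprime, so the S-polynomial reduces to 0 (Buchberger's first criterion).
Every S-polynomial of the final basis reduces to 0, so we have a Gröbner basis.
Inter-reduce: drop elements whose leading term is divisible by another's, tail-reduce, and make monic.
Reduced Gröbner basis: {x^2 + 2xy - 1/4x - 23/48y - 5/4, y^2}.

These differ, so the ideals are not equal.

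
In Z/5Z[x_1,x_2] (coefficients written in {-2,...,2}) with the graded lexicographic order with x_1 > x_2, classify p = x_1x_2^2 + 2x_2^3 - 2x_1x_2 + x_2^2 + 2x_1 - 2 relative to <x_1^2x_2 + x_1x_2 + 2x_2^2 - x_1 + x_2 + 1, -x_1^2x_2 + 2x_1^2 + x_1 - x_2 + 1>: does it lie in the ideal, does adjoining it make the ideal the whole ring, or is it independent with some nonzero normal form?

First compute the reduced Gröbner basis of I by Buchberger's algorithm.
f_1 = x_1^2x_2 + x_1x_2 + 2x_2^2 - x_1 + x_2 + 1, LT = x_1^2x_2.
f_2 = -x_1^2x_2 + 2x_1^2 + x_1 - x_2 + 1, LT = x_1^2x_2.

S(f_1,f_2): lcm = x_1^2x_2. S = 2x_1^2 + x_1x_2 + 2x_2^2 + 2.
  leading term x_1^2: no divisor's leading term divides it; move 2x_1^2 to the remainder.
  leading term x_1x_2: no divisor's leading term divides it; move x_1x_2 to the remainder.
  leading term x_2^2: no divisor's leading term divides it; move 2x_2^2 to the remainder.
  leading term 1: no divisor's leading term divides it; move 2 to the remainder.
  remainder 2x_1^2 + x_1x_2 + 2x_2^2 + 2 ≠ 0; add h_3 = 2x_1^2 + x_1x_2 + 2x_2^2 + 2 to the basis.

S(f_1,h_3): lcm = x_1^2x_2. S = 2x_1x_2^2 - x_2^3 + x_1x_2 + 2x_2^2 - x_1 + 1.
  leading term x_1x_2^2: no divisor's leading term divides it; move 2x_1x_2^2 to the remainder.
  leading term x_2^3: no divisor's leading term divides it; move -x_2^3 to the remainder.
  leading term x_1x_2: no divisor's leading term divides it; move x_1x_2 to the remainder.
  leading term x_2^2: no divisor's leading term divides it; move 2x_2^2 to the remainder.
  leading term x_1: no divisor's leading term divides it; move -x_1 to the remainder.
  leading term 1: no divisor's leading term divides it; move 1 to the remainder.
  remainder 2x_1x_2^2 - x_2^3 + x_1x_2 + 2x_2^2 - x_1 + 1 ≠ 0; add h_4 = 2x_1x_2^2 - x_2^3 + x_1x_2 + 2x_2^2 - x_1 + 1 to the basis.

S(f_1,h_4): lcm = x_1^2x_2^2. S = -2x_1x_2^3 + 2x_1^2x_2 + 2x_2^3 - 2x_1^2 - x_1x_2 + x_2^2 + 2x_1 + x_2.
  leading term x_1x_2^3: subtract (-x_2)·h_4 from -2x_1x_2^3 + 2x_1^2x_2 + 2x_2^3 - 2x_1^2 - x_1x_2 + x_2^2 + 2x_1 + x_2 → -x_2^4 + 2x_1^2x_2 + x_1x_2^2 - x_2^3 - 2x_1^2 - 2x_1x_2 + x_2^2 + 2x_1 + 2x_2
  leading term x_2^4: no divisor's leading term divides it; move -x_2^4 to the remainder.
  leading term x_1^2x_2: subtract (2)·f_1 from 2x_1^2x_2 + x_1x_2^2 - x_2^3 - 2x_1^2 - 2x_1x_2 + x_2^2 + 2x_1 + 2x_2 → x_1x_2^2 - x_2^3 - 2x_1^2 + x_1x_2 + 2x_2^2 - x_1 - 2
  leading term x_1x_2^2: subtract (-2)·h_4 from x_1x_2^2 - x_2^3 - 2x_1^2 + x_1x_2 + 2x_2^2 - x_1 - 2 → 2x_2^3 - 2x_1^2 - 2x_1x_2 + x_2^2 + 2x_1
  leading term x_2^3: no divisor's leading term divides it; move 2x_2^3 to the remainder.
  leading term x_1^2: subtract (-1)·h_3 from -2x_1^2 - 2x_1x_2 + x_2^2 + 2x_1 → -x_1x_2 - 2x_2^2 + 2x_1 + 2
  leading term x_1x_2: no divisor's leading term divides it; move -x_1x_2 to the remainder.
  leading term x_2^2: no divisor's leading term divides it; move -2x_2^2 to the remainder.
  leading term x_1: no divisor's leading term divides it; move 2x_1 to the remainder.
  leading term 1: no divisor's leading term divides it; move 2 to the remainder.
  remainder -x_2^4 + 2x_2^3 - x_1x_2 - 2x_2^2 + 2x_1 + 2 ≠ 0; add h_5 = -x_2^4 + 2x_2^3 - x_1x_2 - 2x_2^2 + 2x_1 + 2 to the basis.

The other S-polynomials (S(f_2,h_3), S(f_2,h_4), S(h_3,h_4), S(f_1,h_5), S(f_2,h_5), S(h_3,h_5), S(h_4,h_5)) all reduce to 0 modulo the current basis, so we have a Gröbner basis.
Inter-reduce: drop elements whose leading term is divisible by another's, tail-reduce, and make monic.
Reduced Gröbner basis: {x_2^4 - 2x_2^3 + x_1x_2 + 2x_2^2 - 2x_1 - 2, x_1x_2^2 + 2x_2^3 - 2x_1x_2 + x_2^2 + 2x_1 - 2, x_1^2 - 2x_1x_2 + x_2^2 + 1}.
Label its elements g_1 = x_2^4 - 2x_2^3 + x_1x_2 + 2x_2^2 - 2x_1 - 2, g_2 = x_1x_2^2 + 2x_2^3 - 2x_1x_2 + x_2^2 + 2x_1 - 2, g_3 = x_1^2 - 2x_1x_2 + x_2^2 + 1.

Reduce p = x_1x_2^2 + 2x_2^3 - 2x_1x_2 + x_2^2 + 2x_1 - 2 modulo G:
  leading term x_1x_2^2: subtract (1)·g_2 from x_1x_2^2 + 2x_2^3 - 2x_1x_2 + x_2^2 + 2x_1 - 2 → 0
  normal form = 0.
Since the normal form is 0, p ∈ I.

Ideal membership is decidable via reduction modulo a Gröbner basis.

x_1x_2^2 + 2x_2^3 - 2x_1x_2 + x_2^2 + 2x_1 - 2 lies in I (it reduces to 0).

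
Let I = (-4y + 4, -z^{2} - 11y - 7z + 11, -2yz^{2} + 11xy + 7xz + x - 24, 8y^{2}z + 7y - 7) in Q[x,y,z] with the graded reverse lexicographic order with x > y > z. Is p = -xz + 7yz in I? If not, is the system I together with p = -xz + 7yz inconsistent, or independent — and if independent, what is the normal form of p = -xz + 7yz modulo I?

-xz + 7yz lies in I (it reduces to 0).

First compute the reduced Gröbner basis of I by Buchberger's algorithm.
f_1 = -4y + 4, LT = y.
f_2 = -z^{2} - 11y - 7z + 11, LT = z^{2}.
f_3 = -2yz^{2} + 11xy + 7xz + x - 24, LT = yz^{2}.
f_4 = 8y^{2}z + 7y - 7, LT = y^{2}z.

S(f_1,f_3): lcm = yz^{2}. S = \tfrac{11}{2}xy + \tfrac{7}{2}xz - z^{2} + \tfrac{1}{2}x - 12.
  reduce S modulo (f_1, f_2, f_3, f_4):
  remainder \tfrac{7}{2}xz + 6x + 7z - 12 ≠ 0; add h_5 = \tfrac{7}{2}xz + 6x + 7z - 12 to the basis.

S(f_1,f_4): lcm = y^{2}z. S = -yz - \tfrac{7}{8}y + \tfrac{7}{8}.
  reduce S modulo (f_1, f_2, f_3, f_4, h_5):
  remainder -z ≠ 0; add h_6 = -z to the basis.

S(f_2,h_5): lcm = xz^{2}. S = 11xy + \tfrac{37}{7}xz - 2z^{2} - 11x + \tfrac{24}{7}z.
  reduce S modulo (f_1, f_2, f_3, f_4, h_5, h_6):
  remainder -\tfrac{444}{49}x + \tfrac{888}{49} ≠ 0; add h_7 = -\tfrac{444}{49}x + \tfrac{888}{49} to the basis.

The other S-polynomials (S(f_1,f_2), S(f_2,f_3), S(f_2,f_4), S(f_3,f_4), S(f_1,h_5), S(f_3,h_5), S(f_4,h_5), S(f_1,h_6), S(f_2,h_6), S(f_3,h_6), S(f_4,h_6), S(h_5,h_6), S(f_1,h_7), S(f_2,h_7), S(f_3,h_7), S(f_4,h_7), S(h_5,h_7), S(h_6,h_7)) all reduce to 0 modulo the current basis, so we have a Gröbner basis.
Inter-reduce: drop elements whose leading term is divisible by another's, tail-reduce, and make monic.
Reduced Gröbner basis: {x - 2, y - 1, z}.
Label its elements g_1 = x - 2, g_2 = y - 1, g_3 = z.

Reduce p = -xz + 7yz modulo G:
  leading term xz: subtract (-z)·g_1 from -xz + 7yz → 7yz - 2z
  leading term yz: subtract (7z)·g_2 from 7yz - 2z → 5z
  leading term z: subtract (5)·g_3 from 5z → 0
  normal form = 0.
Since the normal form is 0, p ∈ I.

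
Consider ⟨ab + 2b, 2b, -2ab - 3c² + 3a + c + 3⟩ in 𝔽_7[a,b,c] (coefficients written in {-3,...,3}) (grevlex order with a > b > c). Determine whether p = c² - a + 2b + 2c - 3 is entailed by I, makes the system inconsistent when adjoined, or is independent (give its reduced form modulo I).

Adjoining c² - a + 2b + 2c - 3 makes the ideal the whole ring: the system is inconsistent.

First compute the reduced Gröbner basis of I by Buchberger's algorithm.
f_1 = ab + 2b, LT = ab.
f_2 = 2b, LT = b.
f_3 = -2ab - 3c² + 3a + c + 3, LT = ab.

S(f_1,f_3): lcm = ab. S = 2c² - 2a + 2b - 3c - 2.
  reduce S modulo (f_1, f_2, f_3):
  remainder 2c² - 2a - 3c - 2 ≠ 0; add h_4 = 2c² - 2a - 3c - 2 to the basis.

The other S-polynomials (S(f_1,f_2), S(f_2,f_3), S(f_1,h_4), S(f_2,h_4), S(f_3,h_4)) all reduce to 0 modulo the current basis, so we have a Gröbner basis.
Inter-reduce: drop elements whose leading term is divisible by another's, tail-reduce, and make monic.
Reduced Gröbner basis: {c² - a + 2c - 1, b}.
Label its elements g_1 = c² - a + 2c - 1, g_2 = b.

Reduce p = c² - a + 2b + 2c - 3 modulo G:
  leading term c²: subtract (1)·g_1 from c² - a + 2b + 2c - 3 → 2b - 2
  leading term b: subtract (2)·g_2 from 2b - 2 → -2
  leading term 1: no divisor's leading term divides it; move -2 to the remainder.
  normal form = -2.
The normal form is nonzero, so p ∉ I. Since p minus its normal form lies in I, I + (p) = I + (r) where r = -2; decide whether this ideal is the whole ring.
Here r = -2 is a nonzero constant, hence a unit: 1 ∈ I + (p), the Gröbner basis of I + (p) is {1}, and the enlarged system has no common solution — adjoining p is inconsistent.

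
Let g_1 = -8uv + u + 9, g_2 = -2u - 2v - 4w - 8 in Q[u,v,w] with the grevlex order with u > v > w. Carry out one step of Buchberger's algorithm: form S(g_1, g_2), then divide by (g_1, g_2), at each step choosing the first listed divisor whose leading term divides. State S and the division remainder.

lcm(LM(g_1), LM(g_2)) = uv.
S = (lcm/LT(g_1))·g_1 − (lcm/LT(g_2))·g_2 = -v^2 - 2vw - 1/8u - 4v - 9/8.
Reduce S modulo (g_1, g_2) in that order:
  leading term v^2: no divisor's leading term divides it; move -v^2 to the remainder.
  leading term vw: no divisor's leading term divides it; move -2vw to the remainder.
  leading term u: subtract (1/16)·g_2 from -1/8u - 4v - 9/8 → -31/8v + 1/4w - 5/8
  leading term v: no divisor's leading term divides it; move -31/8v to the remainder.
  leading term w: no divisor's leading term divides it; move 1/4w to the remainder.
  leading term 1: no divisor's leading term divides it; move -5/8 to the remainder.
The remainder -v^2 - 2vw - 31/8v + 1/4w - 5/8 is nonzero, so it would be added as the next basis element.

S(g_1, g_2) = -v^2 - 2vw - 1/8u - 4v - 9/8; remainder on division = -v^2 - 2vw - 31/8v + 1/4w - 5/8.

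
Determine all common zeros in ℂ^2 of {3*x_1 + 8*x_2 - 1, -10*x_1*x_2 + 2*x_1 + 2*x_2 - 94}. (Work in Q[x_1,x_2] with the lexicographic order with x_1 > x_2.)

{(5, -7/4), (-5, 2)}

Compute a lex Gröbner basis by Buchberger's algorithm.
f_1 = 3*x_1 + 8*x_2 - 1, LT = x_1.
f_2 = -10*x_1*x_2 + 2*x_1 + 2*x_2 - 94, LT = x_1*x_2.

S(f_1,f_2): lcm = x_1*x_2. S = 1/5*x_1 + 8/3*x_2**2 - 2/15*x_2 - 47/5.
  leading term x_1: subtract (1/15)·f_1 from 1/5*x_1 + 8/3*x_2**2 - 2/15*x_2 - 47/5 → 8/3*x_2**2 - 2/3*x_2 - 28/3
  leading term x_2**2: no divisor's leading term divides it; move 8/3*x_2**2 to the remainder.
  leading term x_2: no divisor's leading term divides it; move -2/3*x_2 to the remainder.
  leading term 1: no divisor's leading term divides it; move -28/3 to the remainder.
  remainder 8/3*x_2**2 - 2/3*x_2 - 28/3 ≠ 0; add h_3 = 8/3*x_2**2 - 2/3*x_2 - 28/3 to the basis.

The other S-polynomials (S(f_1,h_3), S(f_2,h_3)) all reduce to 0 modulo the current basis, so we have a Gröbner basis.
Inter-reduce: drop elements whose leading term is divisible by another's, tail-reduce, and make monic.
Reduced Gröbner basis: {x_1 + 8/3*x_2 - 1/3, x_2**2 - 1/4*x_2 - 7/2}.

Elimination: the polynomial x_2**2 - 1/4*x_2 - 7/2 lies in the elimination ideal for x_2, so x_2 ∈ {-7/4, 2}. For each such x_2, the remaining basis elements (now univariate) give the rest of the solution.
  x_2 = -7/4: the earlier basis element becomes x_1 - 5 = 0, giving x_1 = 5 — point (5, -7/4).
  x_2 = 2: the earlier basis element becomes x_1 + 5 = 0, giving x_1 = -5 — point (-5, 2).
Check: every point annihilates each of the original generators.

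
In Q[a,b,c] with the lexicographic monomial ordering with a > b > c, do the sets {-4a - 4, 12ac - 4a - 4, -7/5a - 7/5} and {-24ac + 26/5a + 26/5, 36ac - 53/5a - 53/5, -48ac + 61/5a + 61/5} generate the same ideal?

Yes, the ideals are equal.

Two ideals are equal iff their reduced Gröbner bases coincide (the reduced basis is unique for a fixed ordering).
Buchberger on the first generating set:
f_1 = -4a - 4, LT = a.
f_2 = 12ac - 4a - 4, LT = ac.
f_3 = -7/5a - 7/5, LT = a.

S(f_1,f_2): lcm = ac. S = 1/3a + c + 1/3.
  leading term a: subtract (-1/12)·f_1 from 1/3a + c + 1/3 → c
  leading term c: no divisor's leading term divides it; move c to the remainder.
  remainder c ≠ 0; add g_4 = c to the basis.

S(f_1,f_3): lcm = a. S = 0.
  remainder 0.

S(f_2,f_3): lcm = ac. S = -1/3a - c - 1/3.
  leading term a: subtract (1/12)·f_1 from -1/3a - c - 1/3 → -c
  leading term c: subtract (-1)·g_4 from -c → 0
  remainder 0.

S(f_1,g_4): leading monomials are coprime, so the S-polynomial reduces to 0 (Buchberger's first criterion).
S(f_2,g_4): lcm = ac. S = -1/3a - 1/3.
  leading term a: subtract (1/12)·f_1 from -1/3a - 1/3 → 0
  remainder 0.

S(f_3,g_4): leading monomials are coprime, so the S-polynomial reduces to 0 (Buchberger's first criterion).
Every S-polynomial of the final basis reduces to 0, so we have a Gröbner basis.
Inter-reduce: drop elements whose leading term is divisible by another's, tail-reduce, and make monic.
Reduced Gröbner basis: {a + 1, c}.

Buchberger on the second generating set:
h_1 = -24ac + 26/5a + 26/5, LT = ac.
h_2 = 36ac - 53/5a - 53/5, LT = ac.
h_3 = -48ac + 61/5a + 61/5, LT = ac.

S(h_1,h_2): lcm = ac. S = 7/90a + 7/90.
  leading term a: no divisor's leading term divides it; move 7/90a to the remainder.
  leading term 1: no divisor's leading term divides it; move 7/90 to the remainder.
  remainder 7/90a + 7/90 ≠ 0; add k_4 = 7/90a + 7/90 to the basis.

S(h_1,h_3): lcm = ac. S = 3/80a + 3/80.
  leading term a: subtract (27/56)·k_4 from 3/80a + 3/80 → 0
  remainder 0.

S(h_2,h_3): lcm = ac. S = -29/720a - 29/720.
  leading term a: subtract (-29/56)·k_4 from -29/720a - 29/720 → 0
  remainder 0.

S(h_1,k_4): lcm = ac. S = -13/60a - c - 13/60.
  leading term a: subtract (-39/14)·k_4 from -13/60a - c - 13/60 → -c
  leading term c: no divisor's leading term divides it; move -c to the remainder.
  remainder -c ≠ 0; add k_5 = -c to the basis.

S(h_2,k_4): lcm = ac. S = -53/180a - c - 53/180.
  leading term a: subtract (-53/14)·k_4 from -53/180a - c - 53/180 → -c
  leading term c: subtract (1)·k_5 from -c → 0
  remainder 0.

S(h_3,k_4): lcm = ac. S = -61/240a - c - 61/240.
  leading term a: subtract (-183/56)·k_4 from -61/240a - c - 61/240 → -c
  leading term c: subtract (1)·k_5 from -c → 0
  remainder 0.

S(h_1,k_5): lcm = ac. S = -13/60a - 13/60.
  leading term a: subtract (-39/14)·k_4 from -13/60a - 13/60 → 0
  remainder 0.

S(h_2,k_5): lcm = ac. S = -53/180a - 53/180.
  leading term a: subtract (-53/14)·k_4 from -53/180a - 53/180 → 0
  remainder 0.

S(h_3,k_5): lcm = ac. S = -61/240a - 61/240.
  leading term a: subtract (-183/56)·k_4 from -61/240a - 61/240 → 0
  remainder 0.

S(k_4,k_5): leading monomials are coprime, so the S-polynomial reduces to 0 (Buchberger's first criterion).
Every S-polynomial of the final basis reduces to 0, so we have a Gröbner basis.
Inter-reduce: drop elements whose leading term is divisible by another's, tail-reduce, and make monic.
Reduced Gröbner basis: {a + 1, c}.

Same reduced basis, so the two generating sets span the same ideal.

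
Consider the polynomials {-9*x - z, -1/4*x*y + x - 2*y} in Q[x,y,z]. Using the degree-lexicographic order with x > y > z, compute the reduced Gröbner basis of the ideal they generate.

G = {y*z - 72*y - 4*z, x + 1/9*z}

f_1 = -9*x - z, LT = x.
f_2 = -1/4*x*y + x - 2*y, LT = x*y.

S(f_1,f_2): lcm = x*y. S = 1/9*y*z + 4*x - 8*y.
  leading term y*z: no divisor's leading term divides it; move 1/9*y*z to the remainder.
  leading term x: subtract (-4/9)·f_1 from 4*x - 8*y → -8*y - 4/9*z
  leading term y: no divisor's leading term divides it; move -8*y to the remainder.
  leading term z: no divisor's leading term divides it; move -4/9*z to the remainder.
  remainder 1/9*y*z - 8*y - 4/9*z ≠ 0; add g_3 = 1/9*y*z - 8*y - 4/9*z to the basis.

S(f_1,g_3): leading monomials are coprime, so the S-polynomial reduces to 0 (Buchberger's first criterion).
S(f_2,g_3): lcm = x*y*z. S = 72*x*y + 8*y*z.
  leading term x*y: subtract (-8*y)·f_1 from 72*x*y + 8*y*z → 0
  remainder 0.

Every S-polynomial of the final basis reduces to 0, so we have a Gröbner basis.
Inter-reduce: drop elements whose leading term is divisible by another's, tail-reduce, and make monic.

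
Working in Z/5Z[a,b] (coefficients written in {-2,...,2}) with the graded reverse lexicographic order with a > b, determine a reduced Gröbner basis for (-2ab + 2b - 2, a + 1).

G = {a + 1, b + 2}

f_1 = -2ab + 2b - 2, LT = ab.
f_2 = a + 1, LT = a.

S(f_1,f_2): lcm = ab. S = -2b + 1.
  leading term b: no divisor's leading term divides it; move -2b to the remainder.
  leading term 1: no divisor's leading term divides it; move 1 to the remainder.
  remainder -2b + 1 ≠ 0; add g_3 = -2b + 1 to the basis.

The other S-polynomials (S(f_1,g_3), S(f_2,g_3)) all reduce to 0 modulo the current basis, so we have a Gröbner basis.
Inter-reduce: drop elements whose leading term is divisible by another's, tail-reduce, and make monic.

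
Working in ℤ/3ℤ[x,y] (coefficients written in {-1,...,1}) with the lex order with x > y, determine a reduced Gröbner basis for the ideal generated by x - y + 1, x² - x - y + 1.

f_1 = x - y + 1, LT = x.
f_2 = x² - x - y + 1, LT = x².

S(f_1,f_2): lcm = x². S = -xy - x + y - 1.
  leading term xy: subtract (-y)·f_1 from -xy - x + y - 1 → -x - y² - y - 1
  leading term x: subtract (-1)·f_1 from -x - y² - y - 1 → -y² + y
  leading term y²: no divisor's leading term divides it; move -y² to the remainder.
  leading term y: no divisor's leading term divides it; move y to the remainder.
  remainder -y² + y ≠ 0; add g_3 = -y² + y to the basis.

S(f_1,g_3): leading monomials are coprime, so the S-polynomial reduces to 0 (Buchberger's first criterion).
S(f_2,g_3): leading monomials are coprime, so the S-polynomial reduces to 0 (Buchberger's first criterion).
Every S-polynomial of the final basis reduces to 0, so we have a Gröbner basis.
Inter-reduce: drop elements whose leading term is divisible by another's, tail-reduce, and make monic.

G = {x - y + 1, y² - y}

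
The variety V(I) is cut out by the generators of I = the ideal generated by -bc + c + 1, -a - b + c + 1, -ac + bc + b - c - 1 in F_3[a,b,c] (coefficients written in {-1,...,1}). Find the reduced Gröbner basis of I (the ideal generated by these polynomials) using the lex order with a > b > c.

G = {a + c^2 - c + 1, b - c^2 + 1, c^3 + c - 1}

Buchberger's algorithm terminates because the ascending chain of leading-term ideals stabilizes.

f_1 = -bc + c + 1, LT = bc.
f_2 = -a - b + c + 1, LT = a.
f_3 = -ac + bc + b - c - 1, LT = ac.

S(f_1,f_3): lcm = abc. S = -ac - a + b^2c + b^2 - bc - b.
  leading term ac: subtract (c)·f_2 from -ac - a + b^2c + b^2 - bc - b → -a + b^2c + b^2 - b - c^2 - c
  leading term a: subtract (1)·f_2 from -a + b^2c + b^2 - b - c^2 - c → b^2c + b^2 - c^2 + c - 1
  leading term b^2c: subtract (-b)·f_1 from b^2c + b^2 - c^2 + c - 1 → b^2 + bc + b - c^2 + c - 1
  leading term b^2: no divisor's leading term divides it; move b^2 to the remainder.
  leading term bc: subtract (-1)·f_1 from bc + b - c^2 + c - 1 → b - c^2 - c
  leading term b: no divisor's leading term divides it; move b to the remainder.
  leading term c^2: no divisor's leading term divides it; move -c^2 to the remainder.
  leading term c: no divisor's leading term divides it; move -c to the remainder.
  remainder b^2 + b - c^2 - c ≠ 0; add g_4 = b^2 + b - c^2 - c to the basis.

S(f_2,f_3): lcm = ac. S = -bc + b - c^2 + c - 1.
  leading term bc: subtract (1)·f_1 from -bc + b - c^2 + c - 1 → b - c^2 + 1
  leading term b: no divisor's leading term divides it; move b to the remainder.
  leading term c^2: no divisor's leading term divides it; move -c^2 to the remainder.
  leading term 1: no divisor's leading term divides it; move 1 to the remainder.
  remainder b - c^2 + 1 ≠ 0; add g_5 = b - c^2 + 1 to the basis.

S(f_1,g_4): lcm = b^2c. S = bc - b + c^3 + c^2.
  leading term bc: subtract (-1)·f_1 from bc - b + c^3 + c^2 → -b + c^3 + c^2 + c + 1
  leading term b: subtract (-1)·g_5 from -b + c^3 + c^2 + c + 1 → c^3 + c - 1
  leading term c^3: no divisor's leading term divides it; move c^3 to the remainder.
  leading term c: no divisor's leading term divides it; move c to the remainder.
  leading term 1: no divisor's leading term divides it; move -1 to the remainder.
  remainder c^3 + c - 1 ≠ 0; add g_6 = c^3 + c - 1 to the basis.

The other S-polynomials (S(f_1,f_2), S(f_2,g_4), S(f_3,g_4), S(f_1,g_5), S(f_2,g_5), S(f_3,g_5), S(g_4,g_5), S(f_1,g_6), S(f_2,g_6), S(f_3,g_6), S(g_4,g_6), S(g_5,g_6)) all reduce to 0 modulo the current basis, so we have a Gröbner basis.
Inter-reduce: drop elements whose leading term is divisible by another's, tail-reduce, and make monic.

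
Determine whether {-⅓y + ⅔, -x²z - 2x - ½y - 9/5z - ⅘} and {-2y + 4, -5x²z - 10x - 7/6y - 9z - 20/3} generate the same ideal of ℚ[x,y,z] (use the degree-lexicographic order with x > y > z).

Two ideals are equal iff their reduced Gröbner bases coincide (the reduced basis is unique for a fixed ordering).
Buchberger on the first generating set:
f_1 = -⅓y + ⅔, LT = y.
f_2 = -x²z - 2x - ½y - 9/5z - ⅘, LT = x²z.

The S-polynomials (S(f_1,f_2)) all reduce to 0 modulo the current basis, so we have a Gröbner basis.
Inter-reduce: drop elements whose leading term is divisible by another's, tail-reduce, and make monic.
Reduced Gröbner basis: {x²z + 2x + 9/5z + 9/5, y - 2}.

Buchberger on the second generating set:
h_1 = -2y + 4, LT = y.
h_2 = -5x²z - 10x - 7/6y - 9z - 20/3, LT = x²z.

The S-polynomials (S(h_1,h_2)) all reduce to 0 modulo the current basis, so we have a Gröbner basis.
Inter-reduce: drop elements whose leading term is divisible by another's, tail-reduce, and make monic.
Reduced Gröbner basis: {x²z + 2x + 9/5z + 9/5, y - 2}.

The two bases agree; hence the ideals are identical.
The same test decides containment: I ⊆ J iff every generator of I reduces to 0 modulo a Gröbner basis of J.

Yes, the ideals are equal.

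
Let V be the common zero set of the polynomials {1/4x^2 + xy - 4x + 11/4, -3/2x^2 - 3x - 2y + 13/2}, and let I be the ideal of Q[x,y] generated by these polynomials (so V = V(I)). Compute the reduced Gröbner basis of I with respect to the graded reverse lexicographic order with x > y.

G = {x^2 + 2x + 4/3y - 13/3, xy - 9/2x - 1/3y + 23/6, y^2 - 7/4x - 43/6y + 95/12}

f_1 = 1/4x^2 + xy - 4x + 11/4, LT = x^2.
f_2 = -3/2x^2 - 3x - 2y + 13/2, LT = x^2.

S(f_1,f_2): lcm = x^2. S = 4xy - 18x - 4/3y + 46/3.
  reduce S modulo (f_1, f_2):
  remainder 4xy - 18x - 4/3y + 46/3 ≠ 0; add g_3 = 4xy - 18x - 4/3y + 46/3 to the basis.

S(f_1,g_3): lcm = x^2y. S = 4xy^2 + 9/2x^2 - 47/3xy - 23/6x + 11y.
  reduce S modulo (f_1, f_2, g_3):
  remainder 4/3y^2 - 7/3x - 86/9y + 95/9 ≠ 0; add g_4 = 4/3y^2 - 7/3x - 86/9y + 95/9 to the basis.

The other S-polynomials (S(f_2,g_3), S(f_1,g_4), S(f_2,g_4), S(g_3,g_4)) all reduce to 0 modulo the current basis, so we have a Gröbner basis.
Inter-reduce: drop elements whose leading term is divisible by another's, tail-reduce, and make monic.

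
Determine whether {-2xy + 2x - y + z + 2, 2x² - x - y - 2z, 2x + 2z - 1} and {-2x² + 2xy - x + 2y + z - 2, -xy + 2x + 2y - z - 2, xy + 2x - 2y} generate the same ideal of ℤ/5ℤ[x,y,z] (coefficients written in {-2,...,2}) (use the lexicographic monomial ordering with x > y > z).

Equality of ideals is decidable: compute both reduced Gröbner bases (unique for the ordering) and check whether they agree.
Buchberger on the first generating set:
f_1 = -2xy + 2x - y + z + 2, LT = xy.
f_2 = 2x² - x - y - 2z, LT = x².
f_3 = 2x + 2z - 1, LT = x.

S(f_1,f_2): lcm = x²y. S = -x² + xy + 2xz - x - 2y² + yz.
  reduce S modulo (f_1, f_2, f_3):
  remainder -2y² + yz - y - 2z² + z + 2 ≠ 0; add g_4 = -2y² + yz - y - 2z² + z + 2 to the basis.

S(f_1,f_3): lcm = xy. S = -x - yz + y + 2z - 1.
  reduce S modulo (f_1, f_2, f_3, g_4):
  remainder -yz + y - 2z + 1 ≠ 0; add g_5 = -yz + y - 2z + 1 to the basis.

S(f_2,f_3): lcm = x². S = -xz + 2y - z.
  reduce S modulo (f_1, f_2, f_3, g_4, g_5):
  remainder 2y + z² + z ≠ 0; add g_6 = 2y + z² + z to the basis.

S(f_1,g_4): lcm = xy². S = -2xyz + xy - xz² - 2xz + x - 2y² + 2yz - y.
  reduce S modulo (f_1, f_2, f_3, g_4, g_5, g_6):
  remainder z³ + 2 ≠ 0; add g_7 = z³ + 2 to the basis.

The other S-polynomials (S(f_2,g_4), S(f_3,g_4), S(f_1,g_5), S(f_2,g_5), S(f_3,g_5), S(g_4,g_5), S(f_1,g_6), S(f_2,g_6), S(f_3,g_6), S(g_4,g_6), S(g_5,g_6), S(f_1,g_7), S(f_2,g_7), S(f_3,g_7), S(g_4,g_7), S(g_5,g_7), S(g_6,g_7)) all reduce to 0 modulo the current basis, so we have a Gröbner basis.
Inter-reduce: drop elements whose leading term is divisible by another's, tail-reduce, and make monic.
Reduced Gröbner basis: {x + z + 2, y - 2z² - 2z, z³ + 2}.

Buchberger on the second generating set:
h_1 = -2x² + 2xy - x + 2y + z - 2, LT = x².
h_2 = -xy + 2x + 2y - z - 2, LT = xy.
h_3 = xy + 2x - 2y, LT = xy.

S(h_1,h_2): lcm = x²y. S = 2x² - xy² - xz - 2x - y² + 2yz + y.
  reduce S modulo (h_1, h_2, h_3):
  remainder -xz + 2x + 2y² - 2yz + z - 2 ≠ 0; add k_4 = -xz + 2x + 2y² - 2yz + z - 2 to the basis.

S(h_1,h_3): lcm = x²y. S = -2x² - xy² - y² + 2yz + y.
  reduce S modulo (h_1, h_2, h_3, k_4):
  remainder -2x + 2y² - 2yz - 2y - 2z ≠ 0; add k_5 = -2x + 2y² - 2yz - 2y - 2z to the basis.

S(h_2,h_3): lcm = xy. S = x + z + 2.
  reduce S modulo (h_1, h_2, h_3, k_4, k_5):
  remainder y² - yz - y + 2 ≠ 0; add k_6 = y² - yz - y + 2 to the basis.

S(h_2,k_4): lcm = xyz. S = 2xy - 2xz + 2y³ - 2y²z - yz - 2y + z² + 2z.
  reduce S modulo (h_1, h_2, h_3, k_4, k_5, k_6):
  remainder yz + y + z² - 2z - 1 ≠ 0; add k_7 = yz + y + z² - 2z - 1 to the basis.

S(h_3,k_4): lcm = xyz. S = 2xy + 2xz + 2y³ - 2y²z - yz - 2y.
  reduce S modulo (h_1, h_2, h_3, k_4, k_5, k_6, k_7):
  remainder -2y - z² - z ≠ 0; add k_8 = -2y - z² - z to the basis.

S(k_6,k_7): lcm = y²z. S = -y² - 2yz² + yz + y + 2z.
  reduce S modulo (h_1, h_2, h_3, k_4, k_5, k_6, k_7, k_8):
  remainder 2z³ - 1 ≠ 0; add k_9 = 2z³ - 1 to the basis.

The other S-polynomials (S(h_1,k_4), S(h_1,k_5), S(h_2,k_5), S(h_3,k_5), S(k_4,k_5), S(h_1,k_6), S(h_2,k_6), S(h_3,k_6), S(k_4,k_6), S(k_5,k_6), S(h_1,k_7), S(h_2,k_7), S(h_3,k_7), S(k_4,k_7), S(k_5,k_7), S(h_1,k_8), S(h_2,k_8), S(h_3,k_8), S(k_4,k_8), S(k_5,k_8), S(k_6,k_8), S(k_7,k_8), S(h_1,k_9), S(h_2,k_9), S(h_3,k_9), S(k_4,k_9), S(k_5,k_9), S(k_6,k_9), S(k_7,k_9), S(k_8,k_9)) all reduce to 0 modulo the current basis, so we have a Gröbner basis.
Inter-reduce: drop elements whose leading term is divisible by another's, tail-reduce, and make monic.
Reduced Gröbner basis: {x + z + 2, y - 2z² - 2z, z³ + 2}.

Same reduced basis, so the two generating sets span the same ideal.

Yes, the ideals are equal.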